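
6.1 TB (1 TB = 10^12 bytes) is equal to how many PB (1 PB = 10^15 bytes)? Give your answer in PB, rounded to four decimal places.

6.1 TB = 6.1 × 10^12 bytes = 6,100,000,000,000 bytes
1 PB = 10^15 bytes = 1,000,000,000,000,000 bytes
6,100,000,000,000 / 1,000,000,000,000,000 = 0.0061 PB

0.0061 PB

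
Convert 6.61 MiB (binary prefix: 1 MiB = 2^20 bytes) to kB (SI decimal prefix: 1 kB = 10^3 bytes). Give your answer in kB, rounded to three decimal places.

6,931.087 kB

6.61 MiB = 6.61 × 2^20 bytes = 6,931,087.36 bytes
1 kB = 1,000 bytes
6,931,087.36 / 1,000 = 6,931.087 kB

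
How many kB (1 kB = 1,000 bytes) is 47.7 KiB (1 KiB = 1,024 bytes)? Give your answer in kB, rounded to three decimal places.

47.7 KiB = 47.7 × 2^10 bytes = 48,844.8 bytes
1 kB = 1,000 bytes
48,844.8 / 1,000 = 48.845 kB

48.845 kB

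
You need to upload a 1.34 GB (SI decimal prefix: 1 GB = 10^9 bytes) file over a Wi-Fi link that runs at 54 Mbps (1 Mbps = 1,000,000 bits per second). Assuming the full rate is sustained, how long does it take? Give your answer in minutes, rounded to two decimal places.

3.31 minutes

1.34 GB = 1,340,000,000 bytes = 10,720,000,000 bits
54 Mbps = 54,000,000 bits/s
time = 10,720,000,000 / 54,000,000 = 198.519 s
198.519 s / 60 = 3.31 minutes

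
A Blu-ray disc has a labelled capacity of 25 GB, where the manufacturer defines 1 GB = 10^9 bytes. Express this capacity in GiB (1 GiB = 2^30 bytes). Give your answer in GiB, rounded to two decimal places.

25 GB = 25 × 10^9 bytes = 25,000,000,000 bytes
1 GiB = 1,073,741,824 bytes
25,000,000,000 / 1,073,741,824 = 23.28 GiB

23.28 GiB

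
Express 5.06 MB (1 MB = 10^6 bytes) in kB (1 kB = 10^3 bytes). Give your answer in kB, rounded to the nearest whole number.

5,060 kB

5.06 MB = 5.06 × 10^6 bytes = 5,060,000 bytes
1 kB = 1,000 bytes
5,060,000 / 1,000 = 5,060 kB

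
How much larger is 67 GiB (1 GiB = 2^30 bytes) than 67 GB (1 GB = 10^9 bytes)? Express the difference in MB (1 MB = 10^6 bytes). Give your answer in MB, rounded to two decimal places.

4,940.70 MB

67 GiB = 67 × 1,073,741,824 = 71,940,702,208 bytes
67 GB = 67 × 1,000,000,000 = 67,000,000,000 bytes
difference = 4,940,702,208 bytes
4,940,702,208 / 1,000,000 = 4,940.70 MB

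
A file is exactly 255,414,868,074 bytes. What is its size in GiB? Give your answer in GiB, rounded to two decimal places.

255,414,868,074 bytes given.
1 GiB = 2^30 bytes = 1,073,741,824 bytes
255,414,868,074 / 1,073,741,824 = 237.87 GiB

237.87 GiB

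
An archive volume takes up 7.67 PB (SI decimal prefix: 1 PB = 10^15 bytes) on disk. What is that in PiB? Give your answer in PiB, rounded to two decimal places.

7.67 PB = 7.67 × 10^15 bytes = 7,670,000,000,000,000 bytes
1 PiB = 2^50 bytes = 1,125,899,906,842,624 bytes
7,670,000,000,000,000 / 1,125,899,906,842,624 = 6.81 PiB

6.81 PiB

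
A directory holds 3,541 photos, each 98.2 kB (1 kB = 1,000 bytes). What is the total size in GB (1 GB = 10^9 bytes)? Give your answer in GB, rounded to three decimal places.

0.348 GB

Total = 3,541 × 98.2 kB = 347726.2 kB
= 347726.2 × 1,000 bytes = 347,726,200 bytes
1 GB = 1,000,000,000 bytes
347,726,200 / 1,000,000,000 = 0.348 GB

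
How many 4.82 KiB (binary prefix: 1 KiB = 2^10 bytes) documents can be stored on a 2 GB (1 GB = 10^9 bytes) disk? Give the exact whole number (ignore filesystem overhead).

405,212

Capacity: 2 GB = 2,000,000,000 bytes
Per item: 4.82 KiB = 4,935.68 bytes
⌊2,000,000,000 / 4,935.68⌋ = 405,212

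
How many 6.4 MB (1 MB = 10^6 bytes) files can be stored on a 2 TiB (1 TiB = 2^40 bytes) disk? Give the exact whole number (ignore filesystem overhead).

Capacity: 2 TiB = 2,199,023,255,552 bytes
Per item: 6.4 MB = 6,400,000 bytes
⌊2,199,023,255,552 / 6,400,000⌋ = 343,597

343,597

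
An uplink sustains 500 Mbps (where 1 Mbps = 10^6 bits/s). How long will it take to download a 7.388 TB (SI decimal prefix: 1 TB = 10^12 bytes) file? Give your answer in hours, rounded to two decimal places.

7.388 TB = 7,388,000,000,000 bytes = 59,104,000,000,000 bits
500 Mbps = 500,000,000 bits/s
time = 59,104,000,000,000 / 500,000,000 = 118,208.0000 s
118,208.0000 s / 3600 = 32.84 hours

32.84 hours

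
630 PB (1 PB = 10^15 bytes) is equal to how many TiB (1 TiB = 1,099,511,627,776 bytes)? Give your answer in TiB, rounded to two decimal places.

572,981.66 TiB

630 PB = 630 × 10^15 bytes = 630,000,000,000,000,000 bytes
1 TiB = 1,099,511,627,776 bytes
630,000,000,000,000,000 / 1,099,511,627,776 = 572,981.66 TiB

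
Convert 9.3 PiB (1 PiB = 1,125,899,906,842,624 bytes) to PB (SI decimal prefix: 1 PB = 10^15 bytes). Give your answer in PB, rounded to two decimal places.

9.3 PiB = 9.3 × 2^50 bytes = 10,470,869,133,636,403.2 bytes
1 PB = 1,000,000,000,000,000 bytes
10,470,869,133,636,403.2 / 1,000,000,000,000,000 = 10.47 PB

10.47 PB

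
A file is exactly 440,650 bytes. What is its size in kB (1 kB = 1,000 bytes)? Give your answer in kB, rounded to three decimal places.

440.650 kB

440,650 bytes given.
1 kB = 10^3 bytes = 1,000 bytes
440,650 / 1,000 = 440.650 kB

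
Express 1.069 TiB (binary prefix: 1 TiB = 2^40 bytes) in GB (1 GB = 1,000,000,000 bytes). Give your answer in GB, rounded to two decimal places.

1.069 TiB = 1.069 × 2^40 bytes = 1,175,377,930,092.544 bytes
1 GB = 10^9 bytes = 1,000,000,000 bytes
1,175,377,930,092.544 / 1,000,000,000 = 1,175.38 GB

1,175.38 GB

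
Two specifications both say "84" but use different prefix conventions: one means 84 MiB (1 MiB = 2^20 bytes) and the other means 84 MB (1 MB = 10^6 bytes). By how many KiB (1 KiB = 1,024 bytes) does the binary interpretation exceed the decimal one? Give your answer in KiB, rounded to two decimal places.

84 MiB = 84 × 1,048,576 = 88,080,384 bytes
84 MB = 84 × 1,000,000 = 84,000,000 bytes
difference = 4,080,384 bytes
4,080,384 / 1,024 = 3,984.75 KiB

3,984.75 KiB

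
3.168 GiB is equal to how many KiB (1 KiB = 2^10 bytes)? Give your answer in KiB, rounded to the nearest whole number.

3,321,889 KiB

3.168 GiB × 1,073,741,824 bytes/GiB = 3,401,614,098.432 bytes
1 KiB = 2^10 bytes = 1,024 bytes
3,401,614,098.432 / 1,024 = 3,321,889 KiB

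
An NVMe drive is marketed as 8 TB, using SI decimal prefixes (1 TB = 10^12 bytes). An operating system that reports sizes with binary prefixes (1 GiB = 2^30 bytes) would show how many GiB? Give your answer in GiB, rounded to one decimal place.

7,450.6 GiB

8 TB = 8 × 10^12 bytes = 8,000,000,000,000 bytes
1 GiB = 1,073,741,824 bytes
8,000,000,000,000 / 1,073,741,824 = 7,450.6 GiB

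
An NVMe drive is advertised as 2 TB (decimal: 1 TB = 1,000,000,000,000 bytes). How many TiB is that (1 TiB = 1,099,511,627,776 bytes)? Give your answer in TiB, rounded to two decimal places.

1.82 TiB

2 TB = 2 × 10^12 bytes = 2,000,000,000,000 bytes
1 TiB = 2^40 bytes = 1,099,511,627,776 bytes
2,000,000,000,000 / 1,099,511,627,776 = 1.82 TiB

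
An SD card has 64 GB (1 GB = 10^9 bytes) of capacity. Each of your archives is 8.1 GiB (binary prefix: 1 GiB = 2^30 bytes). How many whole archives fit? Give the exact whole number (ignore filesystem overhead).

Capacity: 64 GB = 64,000,000,000 bytes
Per item: 8.1 GiB = 8,697,308,774.4 bytes
⌊64,000,000,000 / 8,697,308,774.4⌋ = 7

7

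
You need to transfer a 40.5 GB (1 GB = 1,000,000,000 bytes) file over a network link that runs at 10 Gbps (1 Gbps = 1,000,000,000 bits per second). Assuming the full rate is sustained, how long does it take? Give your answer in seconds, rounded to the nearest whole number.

40.5 GB = 40,500,000,000 bytes = 324,000,000,000 bits
10 Gbps = 10,000,000,000 bits/s
time = 324,000,000,000 / 10,000,000,000 = 32 s

32 seconds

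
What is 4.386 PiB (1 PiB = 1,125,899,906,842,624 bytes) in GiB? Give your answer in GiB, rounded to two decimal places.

4.386 PiB × 1,125,899,906,842,624 bytes/PiB = 4,938,196,991,411,748.864 bytes
1 GiB = 2^30 bytes = 1,073,741,824 bytes
4,938,196,991,411,748.864 / 1,073,741,824 = 4,599,054.34 GiB

4,599,054.34 GiB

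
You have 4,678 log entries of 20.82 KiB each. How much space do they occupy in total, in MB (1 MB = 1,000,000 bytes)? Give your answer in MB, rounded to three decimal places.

99.733 MB

Total = 4,678 × 20.82 KiB = 97395.96 KiB
= 97395.96 × 1,024 bytes = 99,733,463.04 bytes
1 MB = 1,000,000 bytes
99,733,463.04 / 1,000,000 = 99.733 MB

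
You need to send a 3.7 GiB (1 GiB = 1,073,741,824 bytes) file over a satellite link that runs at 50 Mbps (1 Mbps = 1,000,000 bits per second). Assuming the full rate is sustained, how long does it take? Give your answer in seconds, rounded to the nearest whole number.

3.7 GiB = 3,972,844,748.8 bytes = 31,782,757,990.4 bits
50 Mbps = 50,000,000 bits/s
time = 31,782,757,990.4 / 50,000,000 = 636 s

636 seconds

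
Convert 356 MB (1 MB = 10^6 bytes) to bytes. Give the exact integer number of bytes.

356,000,000 bytes

356 × 1,000,000 = 356,000,000 bytes  (1 MB = 10^6 bytes)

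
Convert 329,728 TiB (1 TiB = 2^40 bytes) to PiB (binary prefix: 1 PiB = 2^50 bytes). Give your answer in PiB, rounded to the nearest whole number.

329,728 TiB = 329,728 × 2^40 bytes = 362,539,770,003,324,928 bytes
1 PiB = 1,125,899,906,842,624 bytes
362,539,770,003,324,928 / 1,125,899,906,842,624 = 322 PiB

322 PiB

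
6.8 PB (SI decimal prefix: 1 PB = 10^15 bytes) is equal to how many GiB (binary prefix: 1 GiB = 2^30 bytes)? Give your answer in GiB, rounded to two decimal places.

6.8 PB = 6.8 × 10^15 bytes = 6,800,000,000,000,000 bytes
1 GiB = 2^30 bytes = 1,073,741,824 bytes
6,800,000,000,000,000 / 1,073,741,824 = 6,332,993.51 GiB

6,332,993.51 GiB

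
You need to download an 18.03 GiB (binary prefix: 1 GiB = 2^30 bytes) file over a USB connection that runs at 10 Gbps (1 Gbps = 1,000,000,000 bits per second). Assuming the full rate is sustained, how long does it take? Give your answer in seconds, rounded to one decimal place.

18.03 GiB = 19,359,565,086.72 bytes = 154,876,520,693.76 bits
10 Gbps = 10,000,000,000 bits/s
time = 154,876,520,693.76 / 10,000,000,000 = 15.5 s

15.5 seconds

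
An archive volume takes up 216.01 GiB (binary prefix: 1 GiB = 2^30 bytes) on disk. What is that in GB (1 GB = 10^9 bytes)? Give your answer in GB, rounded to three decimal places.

216.01 GiB = 216.01 × 2^30 bytes = 231,938,971,402.24 bytes
1 GB = 1,000,000,000 bytes
231,938,971,402.24 / 1,000,000,000 = 231.939 GB

231.939 GB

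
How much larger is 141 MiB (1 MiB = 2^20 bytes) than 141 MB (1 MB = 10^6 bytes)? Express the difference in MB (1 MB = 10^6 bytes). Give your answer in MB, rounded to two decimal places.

141 MiB = 141 × 1,048,576 = 147,849,216 bytes
141 MB = 141 × 1,000,000 = 141,000,000 bytes
difference = 6,849,216 bytes
6,849,216 / 1,000,000 = 6.85 MB

6.85 MB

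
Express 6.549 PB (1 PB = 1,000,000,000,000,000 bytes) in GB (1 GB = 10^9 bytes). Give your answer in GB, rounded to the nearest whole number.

6.549 PB × 1,000,000,000,000,000 bytes/PB = 6,549,000,000,000,000 bytes
1 GB = 1,000,000,000 bytes
6,549,000,000,000,000 / 1,000,000,000 = 6,549,000 GB

6,549,000 GB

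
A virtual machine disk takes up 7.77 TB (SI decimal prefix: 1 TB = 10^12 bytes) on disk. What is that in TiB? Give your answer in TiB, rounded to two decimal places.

7.07 TiB

7.77 TB = 7.77 × 10^12 bytes = 7,770,000,000,000 bytes
1 TiB = 2^40 bytes = 1,099,511,627,776 bytes
7,770,000,000,000 / 1,099,511,627,776 = 7.07 TiB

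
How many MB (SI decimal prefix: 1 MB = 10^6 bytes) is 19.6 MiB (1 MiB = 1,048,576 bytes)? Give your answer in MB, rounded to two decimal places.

20.55 MB

19.6 MiB × 1,048,576 bytes/MiB = 20,552,089.6 bytes
1 MB = 1,000,000 bytes
20,552,089.6 / 1,000,000 = 20.55 MB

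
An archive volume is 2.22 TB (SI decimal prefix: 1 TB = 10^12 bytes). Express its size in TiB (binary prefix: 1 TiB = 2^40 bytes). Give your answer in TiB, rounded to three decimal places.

2.22 TB = 2.22 × 10^12 bytes = 2,220,000,000,000 bytes
1 TiB = 2^40 bytes = 1,099,511,627,776 bytes
2,220,000,000,000 / 1,099,511,627,776 = 2.019 TiB

2.019 TiB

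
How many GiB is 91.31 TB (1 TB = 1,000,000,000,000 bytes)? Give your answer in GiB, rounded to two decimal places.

85,039.06 GiB

91.31 TB × 1,000,000,000,000 bytes/TB = 91,310,000,000,000 bytes
1 GiB = 1,073,741,824 bytes
91,310,000,000,000 / 1,073,741,824 = 85,039.06 GiB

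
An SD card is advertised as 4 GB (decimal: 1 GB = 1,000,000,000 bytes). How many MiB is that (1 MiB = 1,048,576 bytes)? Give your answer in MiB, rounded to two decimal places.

4 GB = 4 × 10^9 bytes = 4,000,000,000 bytes
1 MiB = 1,048,576 bytes
4,000,000,000 / 1,048,576 = 3,814.70 MiB

3,814.70 MiB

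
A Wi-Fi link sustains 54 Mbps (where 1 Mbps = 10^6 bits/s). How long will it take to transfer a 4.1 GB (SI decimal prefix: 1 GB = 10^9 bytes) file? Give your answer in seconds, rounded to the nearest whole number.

4.1 GB = 4,100,000,000 bytes = 32,800,000,000 bits
54 Mbps = 54,000,000 bits/s
time = 32,800,000,000 / 54,000,000 = 607 s

607 seconds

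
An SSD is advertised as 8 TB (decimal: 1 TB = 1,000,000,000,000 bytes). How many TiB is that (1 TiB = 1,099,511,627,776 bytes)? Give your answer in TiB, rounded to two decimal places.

8 TB × 1,000,000,000,000 bytes/TB = 8,000,000,000,000 bytes
1 TiB = 2^40 bytes = 1,099,511,627,776 bytes
8,000,000,000,000 / 1,099,511,627,776 = 7.28 TiB

7.28 TiB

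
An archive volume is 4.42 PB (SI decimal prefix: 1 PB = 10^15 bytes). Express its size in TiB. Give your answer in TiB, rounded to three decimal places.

4,019.967 TiB

4.42 PB = 4.42 × 10^15 bytes = 4,420,000,000,000,000 bytes
1 TiB = 2^40 bytes = 1,099,511,627,776 bytes
4,420,000,000,000,000 / 1,099,511,627,776 = 4,019.967 TiB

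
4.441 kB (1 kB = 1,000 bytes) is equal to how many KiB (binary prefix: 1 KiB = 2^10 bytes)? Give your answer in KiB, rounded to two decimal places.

4.441 kB × 1,000 bytes/kB = 4,441 bytes
1 KiB = 2^10 bytes = 1,024 bytes
4,441 / 1,024 = 4.34 KiB

4.34 KiB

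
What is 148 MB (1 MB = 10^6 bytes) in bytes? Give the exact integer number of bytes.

148,000,000 bytes

148 × 1,000,000 = 148,000,000 bytes  (1 MB = 10^6 bytes)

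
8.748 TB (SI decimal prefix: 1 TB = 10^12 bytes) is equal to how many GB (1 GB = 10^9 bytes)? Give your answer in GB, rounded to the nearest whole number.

8.748 TB × 1,000,000,000,000 bytes/TB = 8,748,000,000,000 bytes
1 GB = 10^9 bytes = 1,000,000,000 bytes
8,748,000,000,000 / 1,000,000,000 = 8,748 GB

8,748 GB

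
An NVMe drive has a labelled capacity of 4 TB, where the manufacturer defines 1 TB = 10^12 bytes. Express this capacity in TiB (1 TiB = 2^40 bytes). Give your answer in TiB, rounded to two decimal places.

4 TB = 4 × 10^12 bytes = 4,000,000,000,000 bytes
1 TiB = 2^40 bytes = 1,099,511,627,776 bytes
4,000,000,000,000 / 1,099,511,627,776 = 3.64 TiB

3.64 TiB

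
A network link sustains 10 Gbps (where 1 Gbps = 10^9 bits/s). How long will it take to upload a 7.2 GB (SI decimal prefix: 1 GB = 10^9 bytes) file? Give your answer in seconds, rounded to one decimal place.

7.2 GB = 7,200,000,000 bytes = 57,600,000,000 bits
10 Gbps = 10,000,000,000 bits/s
time = 57,600,000,000 / 10,000,000,000 = 5.8 s

5.8 seconds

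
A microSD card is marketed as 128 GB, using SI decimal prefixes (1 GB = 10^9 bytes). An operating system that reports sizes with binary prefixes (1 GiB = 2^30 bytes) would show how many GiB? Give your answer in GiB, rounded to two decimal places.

128 GB = 128 × 10^9 bytes = 128,000,000,000 bytes
1 GiB = 2^30 bytes = 1,073,741,824 bytes
128,000,000,000 / 1,073,741,824 = 119.21 GiB

119.21 GiB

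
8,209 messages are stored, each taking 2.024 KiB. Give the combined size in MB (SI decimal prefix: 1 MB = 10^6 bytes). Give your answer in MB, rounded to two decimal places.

Total = 8,209 × 2.024 KiB = 16615.016 KiB
= 16615.016 × 1,024 bytes = 17,013,776.384 bytes
1 MB = 1,000,000 bytes
17,013,776.384 / 1,000,000 = 17.01 MB

17.01 MB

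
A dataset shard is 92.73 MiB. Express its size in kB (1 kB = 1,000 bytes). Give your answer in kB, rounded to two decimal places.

97,234.45 kB

92.73 MiB × 1,048,576 bytes/MiB = 97,234,452.48 bytes
1 kB = 10^3 bytes = 1,000 bytes
97,234,452.48 / 1,000 = 97,234.45 kB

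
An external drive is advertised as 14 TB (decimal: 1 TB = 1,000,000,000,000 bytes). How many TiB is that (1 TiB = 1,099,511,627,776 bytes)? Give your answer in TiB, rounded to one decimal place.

14 TB = 14 × 10^12 bytes = 14,000,000,000,000 bytes
1 TiB = 1,099,511,627,776 bytes
14,000,000,000,000 / 1,099,511,627,776 = 12.7 TiB

12.7 TiB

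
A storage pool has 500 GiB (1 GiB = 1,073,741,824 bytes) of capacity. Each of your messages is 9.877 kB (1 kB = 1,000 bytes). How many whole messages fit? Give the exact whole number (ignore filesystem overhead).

Capacity: 500 GiB = 536,870,912,000 bytes
Per item: 9.877 kB = 9,877 bytes
⌊536,870,912,000 / 9,877⌋ = 54,355,665

54,355,665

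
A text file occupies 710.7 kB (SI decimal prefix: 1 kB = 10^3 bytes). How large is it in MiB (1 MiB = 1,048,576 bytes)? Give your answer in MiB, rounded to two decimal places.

710.7 kB × 1,000 bytes/kB = 710,700 bytes
1 MiB = 2^20 bytes = 1,048,576 bytes
710,700 / 1,048,576 = 0.68 MiB

0.68 MiB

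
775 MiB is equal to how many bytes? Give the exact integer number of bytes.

812,646,400 bytes

775 × 1,048,576 = 812,646,400 bytes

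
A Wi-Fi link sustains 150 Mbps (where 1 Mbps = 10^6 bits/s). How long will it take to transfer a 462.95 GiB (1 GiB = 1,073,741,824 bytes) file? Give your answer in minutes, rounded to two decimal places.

462.95 GiB = 497,088,777,420.8 bytes = 3,976,710,219,366.4 bits
150 Mbps = 150,000,000 bits/s
time = 3,976,710,219,366.4 / 150,000,000 = 26,511.401 s
26,511.401 s / 60 = 441.86 minutes

441.86 minutes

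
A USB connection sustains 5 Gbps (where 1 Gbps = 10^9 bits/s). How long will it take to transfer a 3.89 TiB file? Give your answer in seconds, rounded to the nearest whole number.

6,843 seconds

3.89 TiB = 4,277,100,232,048.64 bytes = 34,216,801,856,389.12 bits
5 Gbps = 5,000,000,000 bits/s
time = 34,216,801,856,389.12 / 5,000,000,000 = 6,843 s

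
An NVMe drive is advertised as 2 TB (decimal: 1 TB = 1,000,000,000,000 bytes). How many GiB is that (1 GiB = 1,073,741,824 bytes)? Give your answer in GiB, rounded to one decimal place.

2 TB = 2 × 10^12 bytes = 2,000,000,000,000 bytes
1 GiB = 2^30 bytes = 1,073,741,824 bytes
2,000,000,000,000 / 1,073,741,824 = 1,862.6 GiB

1,862.6 GiB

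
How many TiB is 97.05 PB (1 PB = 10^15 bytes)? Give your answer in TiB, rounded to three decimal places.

97.05 PB = 97.05 × 10^15 bytes = 97,050,000,000,000,000 bytes
1 TiB = 2^40 bytes = 1,099,511,627,776 bytes
97,050,000,000,000,000 / 1,099,511,627,776 = 88,266.461 TiB

88,266.461 TiB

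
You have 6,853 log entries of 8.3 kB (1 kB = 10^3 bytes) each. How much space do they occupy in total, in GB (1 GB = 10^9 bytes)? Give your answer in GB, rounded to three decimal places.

Total = 6,853 × 8.3 kB = 56879.9 kB
= 56879.9 × 1,000 bytes = 56,879,900 bytes
1 GB = 1,000,000,000 bytes
56,879,900 / 1,000,000,000 = 0.057 GB

0.057 GB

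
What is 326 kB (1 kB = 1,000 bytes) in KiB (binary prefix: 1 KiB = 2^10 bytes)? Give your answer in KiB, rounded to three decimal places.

326 kB × 1,000 bytes/kB = 326,000 bytes
1 KiB = 1,024 bytes
326,000 / 1,024 = 318.359 KiB

318.359 KiB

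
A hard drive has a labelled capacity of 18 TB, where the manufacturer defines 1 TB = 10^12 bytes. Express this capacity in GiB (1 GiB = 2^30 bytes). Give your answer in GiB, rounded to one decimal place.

18 TB × 1,000,000,000,000 bytes/TB = 18,000,000,000,000 bytes
1 GiB = 2^30 bytes = 1,073,741,824 bytes
18,000,000,000,000 / 1,073,741,824 = 16,763.8 GiB

16,763.8 GiB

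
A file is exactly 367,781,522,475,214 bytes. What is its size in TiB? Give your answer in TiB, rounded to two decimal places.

367,781,522,475,214 bytes given.
1 TiB = 1,099,511,627,776 bytes
367,781,522,475,214 / 1,099,511,627,776 = 334.50 TiB

334.50 TiB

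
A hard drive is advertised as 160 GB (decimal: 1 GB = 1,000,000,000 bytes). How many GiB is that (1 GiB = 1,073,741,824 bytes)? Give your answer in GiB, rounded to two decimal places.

160 GB × 1,000,000,000 bytes/GB = 160,000,000,000 bytes
1 GiB = 2^30 bytes = 1,073,741,824 bytes
160,000,000,000 / 1,073,741,824 = 149.01 GiB

149.01 GiB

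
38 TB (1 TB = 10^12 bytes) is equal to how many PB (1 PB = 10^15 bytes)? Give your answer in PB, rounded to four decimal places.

38 TB × 1,000,000,000,000 bytes/TB = 38,000,000,000,000 bytes
1 PB = 10^15 bytes = 1,000,000,000,000,000 bytes
38,000,000,000,000 / 1,000,000,000,000,000 = 0.0380 PB

0.0380 PB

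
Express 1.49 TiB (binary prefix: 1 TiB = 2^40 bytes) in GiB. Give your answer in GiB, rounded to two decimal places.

1.49 TiB = 1.49 × 2^40 bytes = 1,638,272,325,386.24 bytes
1 GiB = 2^30 bytes = 1,073,741,824 bytes
1,638,272,325,386.24 / 1,073,741,824 = 1,525.76 GiB

1,525.76 GiB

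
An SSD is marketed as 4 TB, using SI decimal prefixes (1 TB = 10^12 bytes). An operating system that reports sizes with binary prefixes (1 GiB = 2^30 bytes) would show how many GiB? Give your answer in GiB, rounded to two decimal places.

3,725.29 GiB

4 TB = 4 × 10^12 bytes = 4,000,000,000,000 bytes
1 GiB = 1,073,741,824 bytes
4,000,000,000,000 / 1,073,741,824 = 3,725.29 GiB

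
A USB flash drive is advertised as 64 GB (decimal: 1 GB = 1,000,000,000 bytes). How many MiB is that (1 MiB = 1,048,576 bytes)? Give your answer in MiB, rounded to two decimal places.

61,035.16 MiB

64 GB = 64 × 10^9 bytes = 64,000,000,000 bytes
1 MiB = 1,048,576 bytes
64,000,000,000 / 1,048,576 = 61,035.16 MiB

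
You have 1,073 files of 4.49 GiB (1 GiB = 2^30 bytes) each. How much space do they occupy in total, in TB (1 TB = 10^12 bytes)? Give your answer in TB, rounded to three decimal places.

5.173 TB

Total = 1,073 × 4.49 GiB = 4817.77 GiB
= 4817.77 × 1,073,741,824 bytes = 5,173,041,147,412.48 bytes
1 TB = 1,000,000,000,000 bytes
5,173,041,147,412.48 / 1,000,000,000,000 = 5.173 TB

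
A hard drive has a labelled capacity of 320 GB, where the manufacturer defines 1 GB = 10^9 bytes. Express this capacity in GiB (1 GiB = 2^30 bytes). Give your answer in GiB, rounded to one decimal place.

320 GB = 320 × 10^9 bytes = 320,000,000,000 bytes
1 GiB = 1,073,741,824 bytes
320,000,000,000 / 1,073,741,824 = 298.0 GiB

298.0 GiB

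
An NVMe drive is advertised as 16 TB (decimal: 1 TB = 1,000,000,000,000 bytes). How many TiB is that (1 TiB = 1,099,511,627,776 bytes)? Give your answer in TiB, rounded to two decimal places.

16 TB = 16 × 10^12 bytes = 16,000,000,000,000 bytes
1 TiB = 1,099,511,627,776 bytes
16,000,000,000,000 / 1,099,511,627,776 = 14.55 TiB

14.55 TiB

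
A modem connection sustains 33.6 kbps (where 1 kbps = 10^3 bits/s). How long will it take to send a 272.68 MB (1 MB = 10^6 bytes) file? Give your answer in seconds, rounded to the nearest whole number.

64,924 seconds

272.68 MB = 272,680,000 bytes = 2,181,440,000 bits
33.6 kbps = 33,600 bits/s
time = 2,181,440,000 / 33,600 = 64,924 s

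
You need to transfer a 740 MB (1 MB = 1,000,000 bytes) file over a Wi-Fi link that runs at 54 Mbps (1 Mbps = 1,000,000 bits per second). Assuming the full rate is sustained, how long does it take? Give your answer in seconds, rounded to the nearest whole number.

740 MB = 740,000,000 bytes = 5,920,000,000 bits
54 Mbps = 54,000,000 bits/s
time = 5,920,000,000 / 54,000,000 = 110 s

110 seconds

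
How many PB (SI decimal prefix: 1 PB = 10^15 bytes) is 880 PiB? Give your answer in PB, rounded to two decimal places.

990.79 PB

880 PiB × 1,125,899,906,842,624 bytes/PiB = 990,791,918,021,509,120 bytes
1 PB = 10^15 bytes = 1,000,000,000,000,000 bytes
990,791,918,021,509,120 / 1,000,000,000,000,000 = 990.79 PB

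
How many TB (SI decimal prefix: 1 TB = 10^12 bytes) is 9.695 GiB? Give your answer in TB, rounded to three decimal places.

0.010 TB

9.695 GiB = 9.695 × 2^30 bytes = 10,409,926,983.68 bytes
1 TB = 10^12 bytes = 1,000,000,000,000 bytes
10,409,926,983.68 / 1,000,000,000,000 = 0.010 TB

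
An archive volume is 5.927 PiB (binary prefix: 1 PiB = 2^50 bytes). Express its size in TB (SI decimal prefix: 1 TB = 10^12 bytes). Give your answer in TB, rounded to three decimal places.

6,673.209 TB

5.927 PiB × 1,125,899,906,842,624 bytes/PiB = 6,673,208,747,856,232.448 bytes
1 TB = 1,000,000,000,000 bytes
6,673,208,747,856,232.448 / 1,000,000,000,000 = 6,673.209 TB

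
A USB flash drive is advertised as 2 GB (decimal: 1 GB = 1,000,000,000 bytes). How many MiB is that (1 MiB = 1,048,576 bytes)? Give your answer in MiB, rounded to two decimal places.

1,907.35 MiB

2 GB = 2 × 10^9 bytes = 2,000,000,000 bytes
1 MiB = 1,048,576 bytes
2,000,000,000 / 1,048,576 = 1,907.35 MiB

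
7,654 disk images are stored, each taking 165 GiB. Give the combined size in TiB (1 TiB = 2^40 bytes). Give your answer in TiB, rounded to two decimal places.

Total = 7,654 × 165 GiB = 1,262,910 GiB
= 1,262,910 × 1,073,741,824 bytes = 1,356,039,286,947,840 bytes
1 TiB = 1,099,511,627,776 bytes
1,356,039,286,947,840 / 1,099,511,627,776 = 1,233.31 TiB

1,233.31 TiB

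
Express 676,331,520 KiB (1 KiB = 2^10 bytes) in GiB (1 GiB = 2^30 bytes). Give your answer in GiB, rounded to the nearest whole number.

676,331,520 KiB = 676,331,520 × 2^10 bytes = 692,563,476,480 bytes
1 GiB = 2^30 bytes = 1,073,741,824 bytes
692,563,476,480 / 1,073,741,824 = 645 GiB

645 GiB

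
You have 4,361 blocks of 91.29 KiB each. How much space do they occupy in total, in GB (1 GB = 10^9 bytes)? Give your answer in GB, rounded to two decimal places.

Total = 4,361 × 91.29 KiB = 398115.69 KiB
= 398115.69 × 1,024 bytes = 407,670,466.56 bytes
1 GB = 1,000,000,000 bytes
407,670,466.56 / 1,000,000,000 = 0.41 GB

0.41 GB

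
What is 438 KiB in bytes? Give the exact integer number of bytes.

438 × 1,024 = 448,512 bytes

448,512 bytes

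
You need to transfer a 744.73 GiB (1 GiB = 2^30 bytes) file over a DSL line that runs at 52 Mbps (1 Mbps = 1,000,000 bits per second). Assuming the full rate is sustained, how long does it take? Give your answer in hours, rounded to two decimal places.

34.17 hours

744.73 GiB = 799,647,748,587.52 bytes = 6,397,181,988,700.16 bits
52 Mbps = 52,000,000 bits/s
time = 6,397,181,988,700.16 / 52,000,000 = 123,022.7306 s
123,022.7306 s / 3600 = 34.17 hours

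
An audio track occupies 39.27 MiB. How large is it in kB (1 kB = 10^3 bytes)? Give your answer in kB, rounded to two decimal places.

39.27 MiB × 1,048,576 bytes/MiB = 41,177,579.52 bytes
1 kB = 1,000 bytes
41,177,579.52 / 1,000 = 41,177.58 kB

41,177.58 kB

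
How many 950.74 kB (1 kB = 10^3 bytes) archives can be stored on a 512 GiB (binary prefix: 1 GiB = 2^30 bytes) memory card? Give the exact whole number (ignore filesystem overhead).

Capacity: 512 GiB = 549,755,813,888 bytes
Per item: 950.74 kB = 950,740 bytes
⌊549,755,813,888 / 950,740⌋ = 578,239

578,239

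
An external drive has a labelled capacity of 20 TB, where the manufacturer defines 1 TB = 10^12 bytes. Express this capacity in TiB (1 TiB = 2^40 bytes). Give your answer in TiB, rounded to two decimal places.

20 TB = 20 × 10^12 bytes = 20,000,000,000,000 bytes
1 TiB = 2^40 bytes = 1,099,511,627,776 bytes
20,000,000,000,000 / 1,099,511,627,776 = 18.19 TiB

18.19 TiB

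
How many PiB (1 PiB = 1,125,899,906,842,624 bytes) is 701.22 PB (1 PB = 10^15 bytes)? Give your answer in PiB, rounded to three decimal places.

622.808 PiB

701.22 PB = 701.22 × 10^15 bytes = 701,220,000,000,000,000 bytes
1 PiB = 1,125,899,906,842,624 bytes
701,220,000,000,000,000 / 1,125,899,906,842,624 = 622.808 PiB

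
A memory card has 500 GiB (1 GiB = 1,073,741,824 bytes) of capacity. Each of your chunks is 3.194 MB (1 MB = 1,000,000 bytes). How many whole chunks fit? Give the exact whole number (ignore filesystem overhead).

Capacity: 500 GiB = 536,870,912,000 bytes
Per item: 3.194 MB = 3,194,000 bytes
⌊536,870,912,000 / 3,194,000⌋ = 168,087

168,087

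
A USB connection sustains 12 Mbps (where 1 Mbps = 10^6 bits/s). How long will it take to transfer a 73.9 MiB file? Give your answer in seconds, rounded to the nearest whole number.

52 seconds

73.9 MiB = 77,489,766.4 bytes = 619,918,131.2 bits
12 Mbps = 12,000,000 bits/s
time = 619,918,131.2 / 12,000,000 = 52 s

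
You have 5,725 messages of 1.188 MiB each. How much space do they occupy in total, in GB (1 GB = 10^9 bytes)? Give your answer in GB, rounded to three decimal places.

7.132 GB

Total = 5,725 × 1.188 MiB = 6801.3 MiB
= 6801.3 × 1,048,576 bytes = 7,131,679,948.8 bytes
1 GB = 1,000,000,000 bytes
7,131,679,948.8 / 1,000,000,000 = 7.132 GB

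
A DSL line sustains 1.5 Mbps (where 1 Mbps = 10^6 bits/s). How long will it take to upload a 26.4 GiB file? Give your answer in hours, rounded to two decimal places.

26.4 GiB = 28,346,784,153.6 bytes = 226,774,273,228.8 bits
1.5 Mbps = 1,500,000 bits/s
time = 226,774,273,228.8 / 1,500,000 = 151,182.8488 s
151,182.8488 s / 3600 = 42.00 hours

42.00 hours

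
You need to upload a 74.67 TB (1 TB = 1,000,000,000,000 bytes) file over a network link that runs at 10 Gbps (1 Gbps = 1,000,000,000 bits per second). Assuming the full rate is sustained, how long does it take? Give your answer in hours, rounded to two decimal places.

74.67 TB = 74,670,000,000,000 bytes = 597,360,000,000,000 bits
10 Gbps = 10,000,000,000 bits/s
time = 597,360,000,000,000 / 10,000,000,000 = 59,736.0000 s
59,736.0000 s / 3600 = 16.59 hours

16.59 hours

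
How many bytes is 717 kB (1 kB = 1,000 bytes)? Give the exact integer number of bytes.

717,000 bytes

717 × 1,000 = 717,000 bytes  (1 kB = 10^3 bytes)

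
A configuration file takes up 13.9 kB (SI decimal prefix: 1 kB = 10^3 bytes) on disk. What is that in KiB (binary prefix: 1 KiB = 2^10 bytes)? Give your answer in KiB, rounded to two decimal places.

13.9 kB × 1,000 bytes/kB = 13,900 bytes
1 KiB = 2^10 bytes = 1,024 bytes
13,900 / 1,024 = 13.57 KiB

13.57 KiB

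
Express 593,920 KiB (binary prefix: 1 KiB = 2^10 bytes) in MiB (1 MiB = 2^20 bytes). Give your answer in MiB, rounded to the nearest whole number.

580 MiB

593,920 KiB = 593,920 × 2^10 bytes = 608,174,080 bytes
1 MiB = 1,048,576 bytes
608,174,080 / 1,048,576 = 580 MiB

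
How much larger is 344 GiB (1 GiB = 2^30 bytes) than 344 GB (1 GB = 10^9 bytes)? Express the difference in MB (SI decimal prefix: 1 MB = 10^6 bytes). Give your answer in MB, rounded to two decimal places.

344 GiB = 344 × 1,073,741,824 = 369,367,187,456 bytes
344 GB = 344 × 1,000,000,000 = 344,000,000,000 bytes
difference = 25,367,187,456 bytes
25,367,187,456 / 1,000,000 = 25,367.19 MB

25,367.19 MB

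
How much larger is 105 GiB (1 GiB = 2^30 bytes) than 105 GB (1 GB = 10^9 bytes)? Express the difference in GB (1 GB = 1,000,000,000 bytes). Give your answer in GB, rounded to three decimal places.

105 GiB = 105 × 1,073,741,824 = 112,742,891,520 bytes
105 GB = 105 × 1,000,000,000 = 105,000,000,000 bytes
difference = 7,742,891,520 bytes
7,742,891,520 / 1,000,000,000 = 7.743 GB

7.743 GB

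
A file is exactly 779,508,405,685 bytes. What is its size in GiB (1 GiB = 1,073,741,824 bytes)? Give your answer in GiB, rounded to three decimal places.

779,508,405,685 bytes given.
1 GiB = 1,073,741,824 bytes
779,508,405,685 / 1,073,741,824 = 725.974 GiB

725.974 GiB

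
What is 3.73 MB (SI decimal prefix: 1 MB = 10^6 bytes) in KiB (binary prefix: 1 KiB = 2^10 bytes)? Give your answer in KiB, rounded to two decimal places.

3,642.58 KiB

3.73 MB = 3.73 × 10^6 bytes = 3,730,000 bytes
1 KiB = 1,024 bytes
3,730,000 / 1,024 = 3,642.58 KiB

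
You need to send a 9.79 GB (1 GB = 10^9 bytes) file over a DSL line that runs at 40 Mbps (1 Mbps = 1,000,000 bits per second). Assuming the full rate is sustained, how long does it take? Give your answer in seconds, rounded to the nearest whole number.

9.79 GB = 9,790,000,000 bytes = 78,320,000,000 bits
40 Mbps = 40,000,000 bits/s
time = 78,320,000,000 / 40,000,000 = 1,958 s

1,958 seconds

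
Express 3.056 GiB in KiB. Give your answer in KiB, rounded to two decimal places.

3,204,448.26 KiB

3.056 GiB × 1,073,741,824 bytes/GiB = 3,281,355,014.144 bytes
1 KiB = 1,024 bytes
3,281,355,014.144 / 1,024 = 3,204,448.26 KiB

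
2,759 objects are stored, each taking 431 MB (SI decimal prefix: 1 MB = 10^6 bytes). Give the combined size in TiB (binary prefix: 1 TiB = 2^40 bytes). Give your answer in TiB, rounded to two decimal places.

Total = 2,759 × 431 MB = 1,189,129 MB
= 1,189,129 × 1,000,000 bytes = 1,189,129,000,000 bytes
1 TiB = 1,099,511,627,776 bytes
1,189,129,000,000 / 1,099,511,627,776 = 1.08 TiB

1.08 TiB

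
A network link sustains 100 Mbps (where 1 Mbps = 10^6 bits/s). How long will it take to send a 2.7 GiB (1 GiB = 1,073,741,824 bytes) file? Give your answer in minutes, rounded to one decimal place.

2.7 GiB = 2,899,102,924.8 bytes = 23,192,823,398.4 bits
100 Mbps = 100,000,000 bits/s
time = 23,192,823,398.4 / 100,000,000 = 231.93 s
231.93 s / 60 = 3.9 minutes

3.9 minutes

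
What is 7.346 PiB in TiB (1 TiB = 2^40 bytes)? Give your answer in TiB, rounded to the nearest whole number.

7.346 PiB × 1,125,899,906,842,624 bytes/PiB = 8,270,860,715,665,915.904 bytes
1 TiB = 1,099,511,627,776 bytes
8,270,860,715,665,915.904 / 1,099,511,627,776 = 7,522 TiB

7,522 TiB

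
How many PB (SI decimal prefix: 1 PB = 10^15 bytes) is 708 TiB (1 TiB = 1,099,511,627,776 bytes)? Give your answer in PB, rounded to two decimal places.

0.78 PB

708 TiB × 1,099,511,627,776 bytes/TiB = 778,454,232,465,408 bytes
1 PB = 1,000,000,000,000,000 bytes
778,454,232,465,408 / 1,000,000,000,000,000 = 0.78 PB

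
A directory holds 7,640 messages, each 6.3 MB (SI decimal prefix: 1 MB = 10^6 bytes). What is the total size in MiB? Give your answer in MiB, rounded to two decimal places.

Total = 7,640 × 6.3 MB = 48,132 MB
= 48,132 × 1,000,000 bytes = 48,132,000,000 bytes
1 MiB = 1,048,576 bytes
48,132,000,000 / 1,048,576 = 45,902.25 MiB

45,902.25 MiB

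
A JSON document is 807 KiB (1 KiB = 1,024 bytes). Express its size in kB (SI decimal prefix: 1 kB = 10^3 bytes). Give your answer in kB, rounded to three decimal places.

826.368 kB

807 KiB = 807 × 2^10 bytes = 826,368 bytes
1 kB = 10^3 bytes = 1,000 bytes
826,368 / 1,000 = 826.368 kB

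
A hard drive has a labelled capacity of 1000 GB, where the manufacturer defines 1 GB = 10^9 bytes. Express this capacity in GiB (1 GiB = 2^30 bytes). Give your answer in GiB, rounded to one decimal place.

931.3 GiB

1000 GB = 1000 × 10^9 bytes = 1,000,000,000,000 bytes
1 GiB = 1,073,741,824 bytes
1,000,000,000,000 / 1,073,741,824 = 931.3 GiB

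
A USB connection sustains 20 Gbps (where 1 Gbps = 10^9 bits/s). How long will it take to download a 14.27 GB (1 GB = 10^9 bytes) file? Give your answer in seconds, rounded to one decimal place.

14.27 GB = 14,270,000,000 bytes = 114,160,000,000 bits
20 Gbps = 20,000,000,000 bits/s
time = 114,160,000,000 / 20,000,000,000 = 5.7 s

5.7 seconds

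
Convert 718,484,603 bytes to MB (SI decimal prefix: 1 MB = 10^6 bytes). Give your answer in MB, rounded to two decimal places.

718,484,603 bytes given.
1 MB = 10^6 bytes = 1,000,000 bytes
718,484,603 / 1,000,000 = 718.48 MB

718.48 MB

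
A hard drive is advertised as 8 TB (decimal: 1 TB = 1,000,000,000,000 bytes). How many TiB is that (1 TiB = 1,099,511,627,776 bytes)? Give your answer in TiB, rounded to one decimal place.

7.3 TiB

8 TB × 1,000,000,000,000 bytes/TB = 8,000,000,000,000 bytes
1 TiB = 2^40 bytes = 1,099,511,627,776 bytes
8,000,000,000,000 / 1,099,511,627,776 = 7.3 TiB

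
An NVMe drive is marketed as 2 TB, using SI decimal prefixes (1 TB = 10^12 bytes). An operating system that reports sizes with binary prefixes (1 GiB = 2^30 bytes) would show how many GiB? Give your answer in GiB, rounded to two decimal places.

2 TB = 2 × 10^12 bytes = 2,000,000,000,000 bytes
1 GiB = 1,073,741,824 bytes
2,000,000,000,000 / 1,073,741,824 = 1,862.65 GiB

1,862.65 GiB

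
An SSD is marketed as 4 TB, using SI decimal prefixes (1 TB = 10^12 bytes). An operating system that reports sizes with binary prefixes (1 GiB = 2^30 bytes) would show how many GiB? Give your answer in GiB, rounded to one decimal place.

4 TB × 1,000,000,000,000 bytes/TB = 4,000,000,000,000 bytes
1 GiB = 2^30 bytes = 1,073,741,824 bytes
4,000,000,000,000 / 1,073,741,824 = 3,725.3 GiB

3,725.3 GiB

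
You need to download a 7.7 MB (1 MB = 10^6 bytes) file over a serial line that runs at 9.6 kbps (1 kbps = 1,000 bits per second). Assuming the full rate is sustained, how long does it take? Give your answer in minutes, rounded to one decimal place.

7.7 MB = 7,700,000 bytes = 61,600,000 bits
9.6 kbps = 9,600 bits/s
time = 61,600,000 / 9,600 = 6,416.67 s
6,416.67 s / 60 = 106.9 minutes

106.9 minutes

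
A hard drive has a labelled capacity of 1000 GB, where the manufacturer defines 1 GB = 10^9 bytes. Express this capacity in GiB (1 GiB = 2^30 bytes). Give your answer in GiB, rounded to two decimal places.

1000 GB = 1000 × 10^9 bytes = 1,000,000,000,000 bytes
1 GiB = 1,073,741,824 bytes
1,000,000,000,000 / 1,073,741,824 = 931.32 GiB

931.32 GiB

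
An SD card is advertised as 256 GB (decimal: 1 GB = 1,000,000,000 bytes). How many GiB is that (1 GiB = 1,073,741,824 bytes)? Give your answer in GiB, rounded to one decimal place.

256 GB × 1,000,000,000 bytes/GB = 256,000,000,000 bytes
1 GiB = 1,073,741,824 bytes
256,000,000,000 / 1,073,741,824 = 238.4 GiB

238.4 GiB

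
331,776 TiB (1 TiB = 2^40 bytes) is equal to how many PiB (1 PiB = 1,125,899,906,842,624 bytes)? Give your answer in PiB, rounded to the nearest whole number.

331,776 TiB = 331,776 × 2^40 bytes = 364,791,569,817,010,176 bytes
1 PiB = 2^50 bytes = 1,125,899,906,842,624 bytes
364,791,569,817,010,176 / 1,125,899,906,842,624 = 324 PiB

324 PiB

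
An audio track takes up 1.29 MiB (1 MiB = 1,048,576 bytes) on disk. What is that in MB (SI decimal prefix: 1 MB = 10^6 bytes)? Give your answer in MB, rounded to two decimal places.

1.35 MB

1.29 MiB = 1.29 × 2^20 bytes = 1,352,663.04 bytes
1 MB = 1,000,000 bytes
1,352,663.04 / 1,000,000 = 1.35 MB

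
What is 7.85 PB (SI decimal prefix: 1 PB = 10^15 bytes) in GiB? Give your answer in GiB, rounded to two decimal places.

7.85 PB × 1,000,000,000,000,000 bytes/PB = 7,850,000,000,000,000 bytes
1 GiB = 2^30 bytes = 1,073,741,824 bytes
7,850,000,000,000,000 / 1,073,741,824 = 7,310,882.21 GiB

7,310,882.21 GiB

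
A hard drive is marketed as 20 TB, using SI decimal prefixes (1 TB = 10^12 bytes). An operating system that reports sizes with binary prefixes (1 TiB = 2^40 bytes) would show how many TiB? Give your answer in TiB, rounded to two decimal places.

18.19 TiB

20 TB = 20 × 10^12 bytes = 20,000,000,000,000 bytes
1 TiB = 2^40 bytes = 1,099,511,627,776 bytes
20,000,000,000,000 / 1,099,511,627,776 = 18.19 TiB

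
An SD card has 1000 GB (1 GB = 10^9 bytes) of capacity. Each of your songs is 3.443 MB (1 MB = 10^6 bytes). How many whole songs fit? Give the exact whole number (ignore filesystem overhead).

Capacity: 1000 GB = 1,000,000,000,000 bytes
Per item: 3.443 MB = 3,443,000 bytes
⌊1,000,000,000,000 / 3,443,000⌋ = 290,444

290,444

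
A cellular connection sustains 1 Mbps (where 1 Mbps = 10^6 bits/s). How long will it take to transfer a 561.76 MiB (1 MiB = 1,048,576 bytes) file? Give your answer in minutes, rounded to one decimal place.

561.76 MiB = 589,048,053.76 bytes = 4,712,384,430.08 bits
1 Mbps = 1,000,000 bits/s
time = 4,712,384,430.08 / 1,000,000 = 4,712.38 s
4,712.38 s / 60 = 78.5 minutes

78.5 minutes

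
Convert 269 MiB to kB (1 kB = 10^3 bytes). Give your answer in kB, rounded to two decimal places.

269 MiB × 1,048,576 bytes/MiB = 282,066,944 bytes
1 kB = 1,000 bytes
282,066,944 / 1,000 = 282,066.94 kB

282,066.94 kB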